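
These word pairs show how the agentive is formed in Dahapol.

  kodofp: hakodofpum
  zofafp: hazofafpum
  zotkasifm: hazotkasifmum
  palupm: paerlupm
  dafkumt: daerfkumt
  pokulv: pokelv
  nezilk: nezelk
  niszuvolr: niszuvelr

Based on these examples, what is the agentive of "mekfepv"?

meerkfepv

zotkasifm and palupm both end in -m yet inflect differently (hazotkasifmum, paerlupm), so the final letter is not what conditions the rule; the second-to-last letter is.
"mekfepv" has second-to-last letter 'p'. The one such stem in the data (palupm → paerlupm) inserts -er- after the first vowel (as does dafkumt), so the same rule applies.
So mekfepv → meerkfepv.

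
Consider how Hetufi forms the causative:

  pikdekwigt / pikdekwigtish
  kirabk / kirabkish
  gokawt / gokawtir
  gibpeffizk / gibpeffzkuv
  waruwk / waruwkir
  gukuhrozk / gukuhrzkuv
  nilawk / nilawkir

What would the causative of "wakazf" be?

"wakazf" has second-to-last letter 'z'. The stems whose second-to-last letter is 'z' (gibpeffizk → gibpeffzkuv, gukuhrozk → gukuhrzkuv) delete the last vowel and add -uv.
So wakazf → wakzfuv.

wakzfuv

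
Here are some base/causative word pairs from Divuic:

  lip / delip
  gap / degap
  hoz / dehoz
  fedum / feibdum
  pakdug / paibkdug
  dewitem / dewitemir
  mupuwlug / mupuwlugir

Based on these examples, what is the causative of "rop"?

derop

fedum and dewitem both end in -m yet inflect differently (feibdum, dewitemir), so the final letter is not what conditions the rule; the number of vowels is.
"rop" has 1 vowel. The stems with 1 vowel (lip → delip, gap → degap, hoz → dehoz) add the prefix de-.
So rop → derop.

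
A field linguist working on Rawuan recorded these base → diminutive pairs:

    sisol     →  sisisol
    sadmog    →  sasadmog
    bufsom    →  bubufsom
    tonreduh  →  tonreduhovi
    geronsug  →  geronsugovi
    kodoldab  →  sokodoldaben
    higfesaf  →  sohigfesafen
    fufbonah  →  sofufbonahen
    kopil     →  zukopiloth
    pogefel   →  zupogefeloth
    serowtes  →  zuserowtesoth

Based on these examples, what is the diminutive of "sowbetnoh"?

sosowbetnoh

"sowbetnoh" has last vowel 'o'. The stems whose last vowel is 'o' (sisol → sisisol, sadmog → sasadmog, bufsom → bubufsom) repeat the first consonant+vowel as a prefix.
So sowbetnoh → sosowbetnoh.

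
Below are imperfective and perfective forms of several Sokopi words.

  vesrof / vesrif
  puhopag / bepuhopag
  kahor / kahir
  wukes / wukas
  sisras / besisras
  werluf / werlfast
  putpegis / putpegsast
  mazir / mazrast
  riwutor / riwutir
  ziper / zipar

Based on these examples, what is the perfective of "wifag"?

sisras and wukes both end in -s yet inflect differently (besisras, wukas), so the final letter is not what conditions the rule; the last vowel is.
"wifag" has last vowel 'a'. The stems whose last vowel is 'a' (sisras → besisras, puhopag → bepuhopag) add the prefix be-.
The other patterns: stems whose last vowel is 'e' change the last vowel to 'a'; stems whose last vowel is 'o' change the last vowel to 'i'; stems whose last vowel is 'i' or 'u' delete the last vowel and add -ast.
So wifag → bewifag.

bewifag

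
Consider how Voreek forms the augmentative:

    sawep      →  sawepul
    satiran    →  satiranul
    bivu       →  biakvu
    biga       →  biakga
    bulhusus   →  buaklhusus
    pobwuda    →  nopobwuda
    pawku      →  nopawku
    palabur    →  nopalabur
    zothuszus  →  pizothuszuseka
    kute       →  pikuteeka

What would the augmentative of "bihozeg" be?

biakhozeg

biga and pobwuda both end in -a yet inflect differently (biakga, nopobwuda), so the final letter is not what conditions the rule; the first letter is.
"bihozeg" begins with b-. The stems beginning with b- (bivu → biakvu, biga → biakga, bulhusus → buaklhusus) insert -ak- after the first vowel.
The other patterns: stems beginning with s- add -ul; stems beginning with p- add the prefix no-; stems beginning with k- or z- add pi- … -eka around the stem.
So bihozeg → biakhozeg.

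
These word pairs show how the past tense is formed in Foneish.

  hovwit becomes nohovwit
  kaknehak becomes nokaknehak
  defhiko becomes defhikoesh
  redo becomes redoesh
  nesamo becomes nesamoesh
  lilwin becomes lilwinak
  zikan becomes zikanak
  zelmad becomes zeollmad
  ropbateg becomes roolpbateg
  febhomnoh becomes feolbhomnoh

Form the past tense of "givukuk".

nogivukuk

"givukuk" ends in -k. The one such stem in the data (kaknehak → nokaknehak) adds the prefix no-, so the same rule applies.
The other patterns: stems ending in -o add -esh; stems ending in -n add -ak; stems ending in -d, -g or -h insert -ol- after the first vowel.
So givukuk → nogivukuk.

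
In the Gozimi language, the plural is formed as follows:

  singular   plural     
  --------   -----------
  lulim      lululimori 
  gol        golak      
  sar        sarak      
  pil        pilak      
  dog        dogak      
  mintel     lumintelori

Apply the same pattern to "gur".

"gur" has 1 vowel. The stems with 1 vowel (sar → sarak, gol → golak, pil → pilak) add -ak.
The other pattern: stems with 2 vowels add lu- … -ori around the stem.
So gur → gurak.

gurak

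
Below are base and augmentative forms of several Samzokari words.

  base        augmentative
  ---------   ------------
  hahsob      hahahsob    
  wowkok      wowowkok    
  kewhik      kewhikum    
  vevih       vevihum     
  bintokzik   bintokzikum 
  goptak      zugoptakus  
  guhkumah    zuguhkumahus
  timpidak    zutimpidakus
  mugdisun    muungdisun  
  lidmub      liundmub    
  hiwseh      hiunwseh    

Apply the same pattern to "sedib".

wowkok and kewhik both end in -k yet inflect differently (wowowkok, kewhikum), so the final letter is not what conditions the rule; the last vowel is.
"sedib" has last vowel 'i'. The stems whose last vowel is 'i' (kewhik → kewhikum, vevih → vevihum, bintokzik → bintokzikum) add -um.
The other patterns: stems whose last vowel is 'o' repeat the first consonant+vowel as a prefix; stems whose last vowel is 'a' add zu- … -us around the stem; stems whose last vowel is 'e' or 'u' insert -un- after the first vowel.
So sedib → sedibum.

sedibum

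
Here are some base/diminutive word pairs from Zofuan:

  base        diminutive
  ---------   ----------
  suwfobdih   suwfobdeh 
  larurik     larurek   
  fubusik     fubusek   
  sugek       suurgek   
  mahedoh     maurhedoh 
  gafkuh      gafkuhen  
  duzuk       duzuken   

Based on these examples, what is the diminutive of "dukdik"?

dukdek

"dukdik" has last vowel 'i'. The stems whose last vowel is 'i' (suwfobdih → suwfobdeh, larurik → larurek, fubusik → fubusek) change the last vowel to 'e'.
The other patterns: stems whose last vowel is 'e' or 'o' insert -ur- after the first vowel; stems whose last vowel is 'u' add -en.
So dukdik → dukdek.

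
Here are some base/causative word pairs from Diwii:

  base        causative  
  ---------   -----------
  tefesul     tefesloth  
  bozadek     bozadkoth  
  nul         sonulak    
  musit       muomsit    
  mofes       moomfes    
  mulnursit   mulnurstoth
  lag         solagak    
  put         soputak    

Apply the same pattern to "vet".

sovetak

put and musit both end in -t yet inflect differently (soputak, muomsit), so the final letter is not what conditions the rule; the number of vowels is.
"vet" has 1 vowel. The stems with 1 vowel (put → soputak, nul → sonulak, lag → solagak) add so- … -ak around the stem.
The other patterns: stems with 2 vowels insert -om- after the first vowel; stems with 3 vowels delete the last vowel and add -oth.
So vet → sovetak.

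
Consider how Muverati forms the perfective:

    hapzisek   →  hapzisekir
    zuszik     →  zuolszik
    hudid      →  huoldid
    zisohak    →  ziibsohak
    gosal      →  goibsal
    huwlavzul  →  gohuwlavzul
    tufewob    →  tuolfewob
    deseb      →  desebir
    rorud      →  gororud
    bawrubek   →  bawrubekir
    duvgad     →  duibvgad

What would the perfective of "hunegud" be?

gohunegud

"hunegud" has last vowel 'u'. The stems whose last vowel is 'u' (rorud → gororud, huwlavzul → gohuwlavzul) add the prefix go-.
The other patterns: stems whose last vowel is 'a' insert -ib- after the first vowel; stems whose last vowel is 'e' add -ir; stems whose last vowel is 'i' or 'o' insert -ol- after the first vowel.
So hunegud → gohunegud.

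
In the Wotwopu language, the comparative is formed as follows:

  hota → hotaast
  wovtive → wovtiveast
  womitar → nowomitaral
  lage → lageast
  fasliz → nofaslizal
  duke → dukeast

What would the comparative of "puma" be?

pumaast

womitar and hota both have last vowel 'a' yet inflect differently (nowomitaral, hotaast), so the last vowel is not what conditions the rule; whether the stem ends in a vowel or a consonant is.
"puma" ends in a vowel. The stems ending in a vowel (lage → lageast, duke → dukeast, wovtive → wovtiveast) add -ast.
So puma → pumaast.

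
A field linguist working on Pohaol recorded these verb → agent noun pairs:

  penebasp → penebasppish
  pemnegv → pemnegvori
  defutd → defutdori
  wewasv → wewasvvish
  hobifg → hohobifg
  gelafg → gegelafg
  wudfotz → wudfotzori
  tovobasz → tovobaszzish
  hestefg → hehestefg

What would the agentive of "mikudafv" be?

mimikudafv

"mikudafv" has second-to-last letter 'f'. The stems whose second-to-last letter is 'f' (hestefg → hehestefg, hobifg → hohobifg, gelafg → gegelafg) repeat the first consonant+vowel as a prefix.
The other patterns: stems whose second-to-last letter is 's' double the final consonant and add -ish; stems whose second-to-last letter is 'g' or 't' add -ori.
So mikudafv → mimikudafv.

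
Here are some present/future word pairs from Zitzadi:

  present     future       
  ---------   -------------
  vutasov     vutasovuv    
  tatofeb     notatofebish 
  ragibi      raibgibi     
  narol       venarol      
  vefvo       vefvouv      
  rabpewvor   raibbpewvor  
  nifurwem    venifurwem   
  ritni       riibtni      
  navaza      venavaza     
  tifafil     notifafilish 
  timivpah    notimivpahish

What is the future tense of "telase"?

notelaseish

"telase" begins with t-. The stems beginning with t- (timivpah → notimivpahish, tifafil → notifafilish, tatofeb → notatofebish) add no- … -ish around the stem.
So telase → notelaseish.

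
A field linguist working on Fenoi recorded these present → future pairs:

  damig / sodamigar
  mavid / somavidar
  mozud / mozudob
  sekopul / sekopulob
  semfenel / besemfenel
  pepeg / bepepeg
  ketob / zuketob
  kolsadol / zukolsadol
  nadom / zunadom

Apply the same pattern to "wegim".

mavid and mozud both end in -d yet inflect differently (somavidar, mozudob), so the final letter is not what conditions the rule; the last vowel is.
"wegim" has last vowel 'i'. The stems whose last vowel is 'i' (damig → sodamigar, mavid → somavidar) add so- … -ar around the stem.
The other patterns: stems whose last vowel is 'u' add -ob; stems whose last vowel is 'e' add the prefix be-; stems whose last vowel is 'o' add the prefix zu-.
So wegim → sowegimar.

sowegimar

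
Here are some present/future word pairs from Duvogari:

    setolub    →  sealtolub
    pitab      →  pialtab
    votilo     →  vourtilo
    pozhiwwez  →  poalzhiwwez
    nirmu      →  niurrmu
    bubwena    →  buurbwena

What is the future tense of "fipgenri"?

setolub and nirmu both have last vowel 'u' yet inflect differently (sealtolub, niurrmu), so the last vowel is not what conditions the rule; whether the stem ends in a vowel or a consonant is.
"fipgenri" ends in a vowel. The stems ending in a vowel (nirmu → niurrmu, votilo → vourtilo, bubwena → buurbwena) insert -ur- after the first vowel.
The other pattern: stems ending in a consonant insert -al- after the first vowel.
So fipgenri → fiurpgenri.

fiurpgenri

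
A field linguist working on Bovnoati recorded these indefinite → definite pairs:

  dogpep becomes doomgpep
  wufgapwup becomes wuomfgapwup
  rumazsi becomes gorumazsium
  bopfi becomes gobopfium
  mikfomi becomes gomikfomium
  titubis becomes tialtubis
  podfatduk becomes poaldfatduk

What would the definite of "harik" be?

"harik" ends in -k. The one such stem in the data (podfatduk → poaldfatduk) inserts -al- after the first vowel (as does titubis), so the same rule applies.
So harik → haalrik.

haalrik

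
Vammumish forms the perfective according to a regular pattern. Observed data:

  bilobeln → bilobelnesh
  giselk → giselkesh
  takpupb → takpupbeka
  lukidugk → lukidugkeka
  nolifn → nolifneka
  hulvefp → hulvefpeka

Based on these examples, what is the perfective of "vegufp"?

giselk and lukidugk both end in -k yet inflect differently (giselkesh, lukidugkeka), so the final letter is not what conditions the rule; the second-to-last letter is.
"vegufp" has second-to-last letter 'f'. The stems whose second-to-last letter is 'f' (nolifn → nolifneka, hulvefp → hulvefpeka) add -eka.
The other pattern: stems whose second-to-last letter is 'l' add -esh.
So vegufp → vegufpeka.

vegufpeka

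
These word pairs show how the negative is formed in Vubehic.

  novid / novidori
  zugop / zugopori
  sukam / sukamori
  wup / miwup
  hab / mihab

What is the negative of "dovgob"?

dovgobori

zugop and wup both end in -p yet inflect differently (zugopori, miwup), so the final letter is not what conditions the rule; the number of vowels is.
"dovgob" has 2 vowels. The stems with 2 vowels (novid → novidori, zugop → zugopori, sukam → sukamori) add -ori.
So dovgob → dovgobori.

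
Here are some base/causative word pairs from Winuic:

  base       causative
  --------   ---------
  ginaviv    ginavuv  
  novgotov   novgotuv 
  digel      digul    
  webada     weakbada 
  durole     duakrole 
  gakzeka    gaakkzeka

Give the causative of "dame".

daakme

"dame" ends in a vowel. The stems ending in a vowel (webada → weakbada, durole → duakrole, gakzeka → gaakkzeka) insert -ak- after the first vowel.
The other pattern: stems ending in a consonant change the last vowel to 'u'.
So dame → daakme.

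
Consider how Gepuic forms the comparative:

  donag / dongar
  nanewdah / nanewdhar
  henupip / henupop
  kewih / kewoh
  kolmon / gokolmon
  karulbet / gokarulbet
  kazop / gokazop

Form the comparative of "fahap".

fahpar

nanewdah and kewih both end in -h yet inflect differently (nanewdhar, kewoh), so the final letter is not what conditions the rule; the last vowel is.
"fahap" has last vowel 'a'. The stems whose last vowel is 'a' (donag → dongar, nanewdah → nanewdhar) delete the last vowel and add -ar.
The other patterns: stems whose last vowel is 'i' change the last vowel to 'o'; stems whose last vowel is 'e' or 'o' add the prefix go-.
So fahap → fahpar.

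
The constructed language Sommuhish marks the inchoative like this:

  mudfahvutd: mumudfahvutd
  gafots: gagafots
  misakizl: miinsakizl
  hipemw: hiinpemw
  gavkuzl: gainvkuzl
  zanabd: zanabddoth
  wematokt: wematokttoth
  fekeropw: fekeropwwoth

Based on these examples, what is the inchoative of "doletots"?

dodoletots

"doletots" has second-to-last letter 't'. The stems whose second-to-last letter is 't' (mudfahvutd → mumudfahvutd, gafots → gagafots) repeat the first consonant+vowel as a prefix.
The other patterns: stems whose second-to-last letter is 'm' or 'z' insert -in- after the first vowel; stems whose second-to-last letter is 'b', 'k' or 'p' double the final consonant and add -oth.
So doletots → dodoletots.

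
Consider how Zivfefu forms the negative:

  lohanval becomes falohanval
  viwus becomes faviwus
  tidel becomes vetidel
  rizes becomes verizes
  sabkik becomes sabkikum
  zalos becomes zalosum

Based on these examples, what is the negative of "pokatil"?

lohanval and tidel both end in -l yet inflect differently (falohanval, vetidel), so the final letter is not what conditions the rule; the last vowel is.
"pokatil" has last vowel 'i'. The one such stem in the data (sabkik → sabkikum) adds -um, so the same rule applies.
The other patterns: stems whose last vowel is 'a' or 'u' add the prefix fa-; stems whose last vowel is 'e' add the prefix ve-.
So pokatil → pokatilum.

pokatilum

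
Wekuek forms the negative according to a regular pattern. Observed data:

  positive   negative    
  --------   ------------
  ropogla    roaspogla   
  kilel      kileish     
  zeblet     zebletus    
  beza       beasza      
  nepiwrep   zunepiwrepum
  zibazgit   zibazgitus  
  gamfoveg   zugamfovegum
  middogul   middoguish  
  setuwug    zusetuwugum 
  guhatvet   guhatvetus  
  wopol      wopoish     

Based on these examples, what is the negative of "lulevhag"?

zululevhagum

middogul and setuwug both have last vowel 'u' yet inflect differently (middoguish, zusetuwugum), so the last vowel is not what conditions the rule; the final letter is.
"lulevhag" ends in -g. The stems ending in -g (setuwug → zusetuwugum, gamfoveg → zugamfovegum) add zu- … -um around the stem.
The other patterns: stems ending in -l drop the final letter and add -ish; stems ending in -a insert -as- after the first vowel; stems ending in -t add -us.
So lulevhag → zululevhagum.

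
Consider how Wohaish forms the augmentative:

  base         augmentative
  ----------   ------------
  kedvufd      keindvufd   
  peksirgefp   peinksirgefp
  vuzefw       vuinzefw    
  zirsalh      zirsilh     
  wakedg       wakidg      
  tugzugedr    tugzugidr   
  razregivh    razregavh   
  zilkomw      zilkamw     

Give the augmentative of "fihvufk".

fiinhvufk

"fihvufk" has second-to-last letter 'f'. The stems whose second-to-last letter is 'f' (kedvufd → keindvufd, peksirgefp → peinksirgefp, vuzefw → vuinzefw) insert -in- after the first vowel.
The other patterns: stems whose second-to-last letter is 'd' or 'l' change the last vowel to 'i'; stems whose second-to-last letter is 'm' or 'v' change the last vowel to 'a'.
So fihvufk → fiinhvufk.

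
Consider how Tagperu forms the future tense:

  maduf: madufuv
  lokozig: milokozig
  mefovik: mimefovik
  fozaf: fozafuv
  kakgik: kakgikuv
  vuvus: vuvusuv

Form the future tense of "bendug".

benduguv

kakgik and mefovik both end in -k yet inflect differently (kakgikuv, mimefovik), so the final letter is not what conditions the rule; the number of vowels is.
"bendug" has 2 vowels. The stems with 2 vowels (maduf → madufuv, kakgik → kakgikuv, fozaf → fozafuv) add -uv.
The other pattern: stems with 3 vowels add the prefix mi-.
So bendug → benduguv.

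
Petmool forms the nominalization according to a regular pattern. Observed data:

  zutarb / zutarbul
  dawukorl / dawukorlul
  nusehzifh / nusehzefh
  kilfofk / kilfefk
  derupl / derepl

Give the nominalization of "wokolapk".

"wokolapk" has second-to-last letter 'p'. The one such stem in the data (derupl → derepl) changes the last vowel to 'e' (as do nusehzifh, kilfofk), so the same rule applies.
The other pattern: stems whose second-to-last letter is 'r' add -ul.
So wokolapk → wokolepk.

wokolepk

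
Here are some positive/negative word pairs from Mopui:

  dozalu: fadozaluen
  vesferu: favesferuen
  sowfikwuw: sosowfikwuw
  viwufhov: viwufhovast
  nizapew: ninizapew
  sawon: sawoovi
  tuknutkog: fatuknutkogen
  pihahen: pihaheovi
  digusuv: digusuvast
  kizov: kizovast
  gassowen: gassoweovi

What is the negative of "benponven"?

benponveovi

digusuv and sowfikwuw both have last vowel 'u' yet inflect differently (digusuvast, sosowfikwuw), so the last vowel is not what conditions the rule; the final letter is.
"benponven" ends in -n. The stems ending in -n (gassowen → gassoweovi, sawon → sawoovi, pihahen → pihaheovi) drop the final letter and add -ovi.
The other patterns: stems ending in -v add -ast; stems ending in -w repeat the first consonant+vowel as a prefix; stems ending in -g or -u add fa- … -en around the stem.
So benponven → benponveovi.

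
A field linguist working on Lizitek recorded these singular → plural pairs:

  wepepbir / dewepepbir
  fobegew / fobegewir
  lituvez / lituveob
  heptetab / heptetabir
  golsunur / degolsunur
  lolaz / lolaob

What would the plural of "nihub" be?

nihubir

lituvez and fobegew both have last vowel 'e' yet inflect differently (lituveob, fobegewir), so the last vowel is not what conditions the rule; the final letter is.
"nihub" ends in -b. The one such stem in the data (heptetab → heptetabir) adds -ir, so the same rule applies.
The other patterns: stems ending in -r add the prefix de-; stems ending in -z drop the final letter and add -ob.
So nihub → nihubir.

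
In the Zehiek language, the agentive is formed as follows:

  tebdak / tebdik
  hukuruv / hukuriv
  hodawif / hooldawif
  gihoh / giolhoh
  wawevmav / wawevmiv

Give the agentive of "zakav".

zakiv

hodawif and hukuruv both begin with h- yet inflect differently (hooldawif, hukuriv), so the first letter is not what conditions the rule; the final letter is.
"zakav" ends in -v. The stems ending in -v (hukuruv → hukuriv, wawevmav → wawevmiv) change the last vowel to 'i'.
The other pattern: stems ending in -f or -h insert -ol- after the first vowel.
So zakav → zakiv.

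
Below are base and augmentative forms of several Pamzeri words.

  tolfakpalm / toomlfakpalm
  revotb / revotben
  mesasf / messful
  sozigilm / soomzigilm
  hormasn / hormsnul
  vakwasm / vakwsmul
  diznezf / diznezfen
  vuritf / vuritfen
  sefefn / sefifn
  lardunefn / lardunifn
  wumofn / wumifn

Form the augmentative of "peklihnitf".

peklihnitfen

hormasn and sefefn both end in -n yet inflect differently (hormsnul, sefifn), so the final letter is not what conditions the rule; the second-to-last letter is.
"peklihnitf" has second-to-last letter 't'. The stems whose second-to-last letter is 't' (vuritf → vuritfen, revotb → revotben) add -en.
So peklihnitf → peklihnitfen.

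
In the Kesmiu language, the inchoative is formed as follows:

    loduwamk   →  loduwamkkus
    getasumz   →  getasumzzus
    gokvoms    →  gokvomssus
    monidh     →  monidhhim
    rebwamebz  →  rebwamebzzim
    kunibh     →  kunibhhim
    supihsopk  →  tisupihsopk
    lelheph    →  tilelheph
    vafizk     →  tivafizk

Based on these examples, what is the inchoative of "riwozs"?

tiriwozs

"riwozs" has second-to-last letter 'z'. The one such stem in the data (vafizk → tivafizk) adds the prefix ti-, so the same rule applies.
So riwozs → tiriwozs.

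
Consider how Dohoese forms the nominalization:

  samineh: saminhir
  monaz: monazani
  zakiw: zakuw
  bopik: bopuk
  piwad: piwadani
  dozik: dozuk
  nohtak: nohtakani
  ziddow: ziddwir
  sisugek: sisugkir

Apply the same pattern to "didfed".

didfdir

bopik and nohtak both end in -k yet inflect differently (bopuk, nohtakani), so the final letter is not what conditions the rule; the last vowel is.
"didfed" has last vowel 'e'. The stems whose last vowel is 'e' (samineh → saminhir, sisugek → sisugkir) delete the last vowel and add -ir.
The other patterns: stems whose last vowel is 'i' change the last vowel to 'u'; stems whose last vowel is 'a' add -ani.
So didfed → didfdir.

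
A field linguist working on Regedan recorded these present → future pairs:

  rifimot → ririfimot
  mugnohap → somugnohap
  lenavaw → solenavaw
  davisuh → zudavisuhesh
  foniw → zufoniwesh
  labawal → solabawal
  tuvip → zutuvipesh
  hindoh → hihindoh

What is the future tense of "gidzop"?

gigidzop

hindoh and davisuh both end in -h yet inflect differently (hihindoh, zudavisuhesh), so the final letter is not what conditions the rule; the last vowel is.
"gidzop" has last vowel 'o'. The stems whose last vowel is 'o' (rifimot → ririfimot, hindoh → hihindoh) repeat the first consonant+vowel as a prefix.
The other patterns: stems whose last vowel is 'a' add the prefix so-; stems whose last vowel is 'i' or 'u' add zu- … -esh around the stem.
So gidzop → gigidzop.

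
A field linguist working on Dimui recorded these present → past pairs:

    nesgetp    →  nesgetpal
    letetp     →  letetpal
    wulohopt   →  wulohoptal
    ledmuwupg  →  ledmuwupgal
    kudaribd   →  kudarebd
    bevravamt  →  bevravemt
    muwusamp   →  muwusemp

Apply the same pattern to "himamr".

himemr

wulohopt and bevravamt both end in -t yet inflect differently (wulohoptal, bevravemt), so the final letter is not what conditions the rule; the second-to-last letter is.
"himamr" has second-to-last letter 'm'. The stems whose second-to-last letter is 'm' (bevravamt → bevravemt, muwusamp → muwusemp) change the last vowel to 'e'.
The other pattern: stems whose second-to-last letter is 'p' or 't' add -al.
So himamr → himemr.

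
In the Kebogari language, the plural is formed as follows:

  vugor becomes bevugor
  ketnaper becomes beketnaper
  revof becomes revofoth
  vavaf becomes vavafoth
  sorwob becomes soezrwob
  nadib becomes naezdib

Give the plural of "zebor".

bezebor

vugor and revof both have last vowel 'o' yet inflect differently (bevugor, revofoth), so the last vowel is not what conditions the rule; the final letter is.
"zebor" ends in -r. The stems ending in -r (vugor → bevugor, ketnaper → beketnaper) add the prefix be-.
The other patterns: stems ending in -f add -oth; stems ending in -b insert -ez- after the first vowel.
So zebor → bezebor.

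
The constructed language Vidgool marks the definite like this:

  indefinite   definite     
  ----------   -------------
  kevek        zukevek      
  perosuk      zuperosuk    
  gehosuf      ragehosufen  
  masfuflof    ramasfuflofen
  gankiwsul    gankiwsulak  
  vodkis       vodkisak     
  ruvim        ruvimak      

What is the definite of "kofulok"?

perosuk and gehosuf both have last vowel 'u' yet inflect differently (zuperosuk, ragehosufen), so the last vowel is not what conditions the rule; the final letter is.
"kofulok" ends in -k. The stems ending in -k (kevek → zukevek, perosuk → zuperosuk) add the prefix zu-.
So kofulok → zukofulok.

zukofulok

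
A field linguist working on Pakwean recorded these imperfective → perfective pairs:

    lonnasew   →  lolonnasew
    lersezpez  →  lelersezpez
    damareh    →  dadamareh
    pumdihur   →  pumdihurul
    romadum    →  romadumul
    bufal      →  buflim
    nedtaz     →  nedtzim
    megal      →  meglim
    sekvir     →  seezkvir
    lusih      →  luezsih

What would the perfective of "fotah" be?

lersezpez and nedtaz both end in -z yet inflect differently (lelersezpez, nedtzim), so the final letter is not what conditions the rule; the last vowel is.
"fotah" has last vowel 'a'. The stems whose last vowel is 'a' (bufal → buflim, nedtaz → nedtzim, megal → meglim) delete the last vowel and add -im.
The other patterns: stems whose last vowel is 'e' repeat the first consonant+vowel as a prefix; stems whose last vowel is 'u' add -ul; stems whose last vowel is 'i' insert -ez- after the first vowel.
So fotah → fothim.

fothim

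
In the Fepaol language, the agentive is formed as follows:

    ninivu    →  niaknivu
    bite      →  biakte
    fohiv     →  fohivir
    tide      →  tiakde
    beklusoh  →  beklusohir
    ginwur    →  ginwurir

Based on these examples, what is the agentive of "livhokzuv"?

livhokzuvir

"livhokzuv" ends in a consonant. The stems ending in a consonant (beklusoh → beklusohir, ginwur → ginwurir, fohiv → fohivir) add -ir.
The other pattern: stems ending in a vowel insert -ak- after the first vowel.
So livhokzuv → livhokzuvir.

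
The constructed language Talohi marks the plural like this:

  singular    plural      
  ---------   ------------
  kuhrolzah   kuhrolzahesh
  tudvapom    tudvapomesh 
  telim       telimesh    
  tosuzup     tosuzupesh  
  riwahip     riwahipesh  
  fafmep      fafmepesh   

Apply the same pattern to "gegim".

Every pair shown (kuhrolzah → kuhrolzahesh, tudvapom → tudvapomesh, telim → telimesh, …) follows the same rule: add -esh.
So gegim → gegimesh.

gegimesh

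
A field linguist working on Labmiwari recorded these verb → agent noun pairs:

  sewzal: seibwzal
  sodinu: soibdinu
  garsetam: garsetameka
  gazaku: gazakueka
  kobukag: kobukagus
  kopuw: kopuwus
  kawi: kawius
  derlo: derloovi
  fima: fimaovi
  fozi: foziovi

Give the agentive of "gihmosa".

gihmosaeka

sodinu and gazaku both end in -u yet inflect differently (soibdinu, gazakueka), so the final letter is not what conditions the rule; the first letter is.
"gihmosa" begins with g-. The stems beginning with g- (garsetam → garsetameka, gazaku → gazakueka) add -eka.
The other patterns: stems beginning with s- insert -ib- after the first vowel; stems beginning with k- add -us; stems beginning with d- or f- add -ovi.
So gihmosa → gihmosaeka.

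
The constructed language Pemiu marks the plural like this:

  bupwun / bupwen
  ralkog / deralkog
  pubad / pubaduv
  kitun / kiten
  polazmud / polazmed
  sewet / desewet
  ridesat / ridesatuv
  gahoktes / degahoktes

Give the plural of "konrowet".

ridesat and sewet both end in -t yet inflect differently (ridesatuv, desewet), so the final letter is not what conditions the rule; the last vowel is.
"konrowet" has last vowel 'e'. The stems whose last vowel is 'e' (gahoktes → degahoktes, sewet → desewet) add the prefix de-.
So konrowet → dekonrowet.

dekonrowet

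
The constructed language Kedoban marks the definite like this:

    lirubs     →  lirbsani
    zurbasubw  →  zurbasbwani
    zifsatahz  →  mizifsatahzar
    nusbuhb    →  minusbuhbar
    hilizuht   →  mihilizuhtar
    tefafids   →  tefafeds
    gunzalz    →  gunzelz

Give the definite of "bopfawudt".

lirubs and tefafids both end in -s yet inflect differently (lirbsani, tefafeds), so the final letter is not what conditions the rule; the second-to-last letter is.
"bopfawudt" has second-to-last letter 'd'. The one such stem in the data (tefafids → tefafeds) changes the last vowel to 'e' (as does gunzalz), so the same rule applies.
The other patterns: stems whose second-to-last letter is 'b' delete the last vowel and add -ani; stems whose second-to-last letter is 'h' add mi- … -ar around the stem.
So bopfawudt → bopfawedt.

bopfawedt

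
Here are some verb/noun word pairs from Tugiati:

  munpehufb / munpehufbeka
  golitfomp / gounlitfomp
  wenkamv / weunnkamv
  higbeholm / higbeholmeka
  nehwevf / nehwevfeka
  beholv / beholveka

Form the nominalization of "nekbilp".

nekbilpeka

wenkamv and beholv both end in -v yet inflect differently (weunnkamv, beholveka), so the final letter is not what conditions the rule; the second-to-last letter is.
"nekbilp" has second-to-last letter 'l'. The stems whose second-to-last letter is 'l' (higbeholm → higbeholmeka, beholv → beholveka) add -eka.
The other pattern: stems whose second-to-last letter is 'm' insert -un- after the first vowel.
So nekbilp → nekbilpeka.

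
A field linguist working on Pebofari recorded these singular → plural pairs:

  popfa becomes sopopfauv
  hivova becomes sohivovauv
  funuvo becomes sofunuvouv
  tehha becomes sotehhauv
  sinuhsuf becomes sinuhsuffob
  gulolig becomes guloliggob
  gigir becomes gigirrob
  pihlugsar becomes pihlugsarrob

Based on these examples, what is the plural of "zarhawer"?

zarhawerrob

"zarhawer" ends in a consonant. The stems ending in a consonant (sinuhsuf → sinuhsuffob, gulolig → guloliggob, gigir → gigirrob) double the final consonant and add -ob.
So zarhawer → zarhawerrob.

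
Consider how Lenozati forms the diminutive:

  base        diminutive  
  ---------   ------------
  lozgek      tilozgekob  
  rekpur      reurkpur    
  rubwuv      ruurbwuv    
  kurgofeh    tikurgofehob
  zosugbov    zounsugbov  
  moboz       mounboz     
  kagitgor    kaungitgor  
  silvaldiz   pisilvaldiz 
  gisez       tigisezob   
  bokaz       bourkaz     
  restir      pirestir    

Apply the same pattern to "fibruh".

silvaldiz and gisez both end in -z yet inflect differently (pisilvaldiz, tigisezob), so the final letter is not what conditions the rule; the last vowel is.
"fibruh" has last vowel 'u'. The stems whose last vowel is 'u' (rubwuv → ruurbwuv, rekpur → reurkpur) insert -ur- after the first vowel.
The other patterns: stems whose last vowel is 'i' add the prefix pi-; stems whose last vowel is 'e' add ti- … -ob around the stem; stems whose last vowel is 'o' insert -un- after the first vowel.
So fibruh → fiurbruh.

fiurbruh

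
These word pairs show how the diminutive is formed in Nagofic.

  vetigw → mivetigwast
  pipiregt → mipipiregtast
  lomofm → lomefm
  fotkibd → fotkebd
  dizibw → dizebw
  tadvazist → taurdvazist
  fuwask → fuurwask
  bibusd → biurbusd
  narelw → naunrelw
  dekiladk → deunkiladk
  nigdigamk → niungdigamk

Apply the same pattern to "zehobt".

zehebt

vetigw and dizibw both end in -w yet inflect differently (mivetigwast, dizebw), so the final letter is not what conditions the rule; the second-to-last letter is.
"zehobt" has second-to-last letter 'b'. The stems whose second-to-last letter is 'b' (fotkibd → fotkebd, dizibw → dizebw) change the last vowel to 'e'.
The other patterns: stems whose second-to-last letter is 'g' add mi- … -ast around the stem; stems whose second-to-last letter is 's' insert -ur- after the first vowel; stems whose second-to-last letter is 'd', 'l' or 'm' insert -un- after the first vowel.
So zehobt → zehebt.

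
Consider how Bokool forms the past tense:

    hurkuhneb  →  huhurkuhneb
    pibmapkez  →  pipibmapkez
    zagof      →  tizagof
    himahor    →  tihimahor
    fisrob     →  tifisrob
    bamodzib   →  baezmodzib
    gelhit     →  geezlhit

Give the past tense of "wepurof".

tiwepurof

hurkuhneb and fisrob both end in -b yet inflect differently (huhurkuhneb, tifisrob), so the final letter is not what conditions the rule; the last vowel is.
"wepurof" has last vowel 'o'. The stems whose last vowel is 'o' (zagof → tizagof, himahor → tihimahor, fisrob → tifisrob) add the prefix ti-.
The other patterns: stems whose last vowel is 'e' repeat the first consonant+vowel as a prefix; stems whose last vowel is 'i' insert -ez- after the first vowel.
So wepurof → tiwepurof.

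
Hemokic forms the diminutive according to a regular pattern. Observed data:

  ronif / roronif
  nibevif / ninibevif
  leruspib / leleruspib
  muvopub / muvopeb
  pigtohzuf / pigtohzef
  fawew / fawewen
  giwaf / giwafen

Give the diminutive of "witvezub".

leruspib and muvopub both end in -b yet inflect differently (leleruspib, muvopeb), so the final letter is not what conditions the rule; the last vowel is.
"witvezub" has last vowel 'u'. The stems whose last vowel is 'u' (muvopub → muvopeb, pigtohzuf → pigtohzef) change the last vowel to 'e'.
The other patterns: stems whose last vowel is 'i' repeat the first consonant+vowel as a prefix; stems whose last vowel is 'a' or 'e' add -en.
So witvezub → witvezeb.

witvezeb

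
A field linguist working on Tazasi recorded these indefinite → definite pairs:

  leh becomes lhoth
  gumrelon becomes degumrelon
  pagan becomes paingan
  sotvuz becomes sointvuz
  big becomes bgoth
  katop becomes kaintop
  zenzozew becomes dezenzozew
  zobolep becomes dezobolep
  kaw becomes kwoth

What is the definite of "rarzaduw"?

derarzaduw

kaw and zenzozew both end in -w yet inflect differently (kwoth, dezenzozew), so the final letter is not what conditions the rule; the number of vowels is.
"rarzaduw" has 3 vowels. The stems with 3 vowels (zenzozew → dezenzozew, gumrelon → degumrelon, zobolep → dezobolep) add the prefix de-.
The other patterns: stems with 1 vowel delete the last vowel and add -oth; stems with 2 vowels insert -in- after the first vowel.
So rarzaduw → derarzaduw.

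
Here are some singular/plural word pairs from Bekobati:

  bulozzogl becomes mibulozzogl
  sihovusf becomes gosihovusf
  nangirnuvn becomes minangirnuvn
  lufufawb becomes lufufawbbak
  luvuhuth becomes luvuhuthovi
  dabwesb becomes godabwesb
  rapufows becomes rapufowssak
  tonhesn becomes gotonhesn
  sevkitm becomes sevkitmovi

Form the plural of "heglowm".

heglowmmak

dabwesb and lufufawb both end in -b yet inflect differently (godabwesb, lufufawbbak), so the final letter is not what conditions the rule; the second-to-last letter is.
"heglowm" has second-to-last letter 'w'. The stems whose second-to-last letter is 'w' (lufufawb → lufufawbbak, rapufows → rapufowssak) double the final consonant and add -ak.
The other patterns: stems whose second-to-last letter is 's' add the prefix go-; stems whose second-to-last letter is 't' add -ovi; stems whose second-to-last letter is 'g' or 'v' add the prefix mi-.
So heglowm → heglowmmak.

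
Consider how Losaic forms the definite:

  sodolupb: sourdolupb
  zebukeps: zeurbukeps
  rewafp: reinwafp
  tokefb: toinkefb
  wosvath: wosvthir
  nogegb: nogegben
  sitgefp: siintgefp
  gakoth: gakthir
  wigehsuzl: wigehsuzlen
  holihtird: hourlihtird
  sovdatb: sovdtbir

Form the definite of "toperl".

tourperl

nogegb and tokefb both end in -b yet inflect differently (nogegben, toinkefb), so the final letter is not what conditions the rule; the second-to-last letter is.
"toperl" has second-to-last letter 'r'. The one such stem in the data (holihtird → hourlihtird) inserts -ur- after the first vowel (as do zebukeps, sodolupb), so the same rule applies.
So toperl → tourperl.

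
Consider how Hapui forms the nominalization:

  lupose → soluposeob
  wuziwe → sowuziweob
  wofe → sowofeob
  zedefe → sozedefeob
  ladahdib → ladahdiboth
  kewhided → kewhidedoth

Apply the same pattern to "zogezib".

zogeziboth

lupose and kewhided both have last vowel 'e' yet inflect differently (soluposeob, kewhidedoth), so the last vowel is not what conditions the rule; the final letter is.
"zogezib" ends in -b. The one such stem in the data (ladahdib → ladahdiboth) adds -oth, so the same rule applies.
The other pattern: stems ending in -e add so- … -ob around the stem.
So zogezib → zogeziboth.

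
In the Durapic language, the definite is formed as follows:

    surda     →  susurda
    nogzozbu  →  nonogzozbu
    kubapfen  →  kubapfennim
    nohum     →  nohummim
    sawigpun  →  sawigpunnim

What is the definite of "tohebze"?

nohum and nogzozbu both have last vowel 'u' yet inflect differently (nohummim, nonogzozbu), so the last vowel is not what conditions the rule; whether the stem ends in a vowel or a consonant is.
"tohebze" ends in a vowel. The stems ending in a vowel (surda → susurda, nogzozbu → nonogzozbu) repeat the first consonant+vowel as a prefix.
So tohebze → totohebze.

totohebze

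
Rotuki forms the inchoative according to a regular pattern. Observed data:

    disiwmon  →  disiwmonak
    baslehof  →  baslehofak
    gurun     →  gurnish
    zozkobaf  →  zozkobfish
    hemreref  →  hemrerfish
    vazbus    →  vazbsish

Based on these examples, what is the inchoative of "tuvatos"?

tuvatosak

"tuvatos" has last vowel 'o'. The stems whose last vowel is 'o' (disiwmon → disiwmonak, baslehof → baslehofak) add -ak.
The other pattern: stems whose last vowel is 'a', 'e' or 'u' delete the last vowel and add -ish.
So tuvatos → tuvatosak.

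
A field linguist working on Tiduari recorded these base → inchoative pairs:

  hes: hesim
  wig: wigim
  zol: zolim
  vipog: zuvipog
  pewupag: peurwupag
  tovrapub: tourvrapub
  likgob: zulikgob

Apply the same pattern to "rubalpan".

ruurbalpan

"rubalpan" has 3 vowels. The stems with 3 vowels (tovrapub → tourvrapub, pewupag → peurwupag) insert -ur- after the first vowel.
So rubalpan → ruurbalpan.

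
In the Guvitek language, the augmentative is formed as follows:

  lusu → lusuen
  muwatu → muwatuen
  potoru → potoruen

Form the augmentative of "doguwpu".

doguwpuen

Every pair shown (lusu → lusuen, muwatu → muwatuen, potoru → potoruen) follows the same rule: add -en.
So doguwpu → doguwpuen.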